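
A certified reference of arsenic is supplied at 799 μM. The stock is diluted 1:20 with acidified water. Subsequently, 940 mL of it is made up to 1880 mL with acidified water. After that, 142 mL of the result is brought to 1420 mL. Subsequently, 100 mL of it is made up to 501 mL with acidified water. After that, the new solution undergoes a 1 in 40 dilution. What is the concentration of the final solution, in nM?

9.97 nM

Overall dilution factor = 20 × 2 × 10 × 5.010 × 40 = 8.02 × 10⁴.
799 μM / 8.02 × 10⁴ = 9.97 × 10⁻³ μM = 9.97 nM.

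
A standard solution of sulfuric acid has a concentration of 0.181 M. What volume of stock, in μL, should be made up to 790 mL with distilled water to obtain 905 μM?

905 μM = 9.05 × 10⁻⁴ M.
V₁ = C₂V₂/C₁ = 9.05 × 10⁻⁴ × 790 / 0.181 = 3.95 mL = 3950 μL.

3950 μL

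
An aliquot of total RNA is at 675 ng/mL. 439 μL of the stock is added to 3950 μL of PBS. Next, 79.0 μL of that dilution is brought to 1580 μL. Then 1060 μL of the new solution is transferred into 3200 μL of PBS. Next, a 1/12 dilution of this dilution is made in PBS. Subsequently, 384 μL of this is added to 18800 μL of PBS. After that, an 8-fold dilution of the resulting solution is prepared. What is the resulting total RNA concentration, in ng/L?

0.175 ng/L

Overall dilution factor = 9.998 × 20 × 4.019 × 12 × 49.96 × 8 = 3.85 × 10⁶.
675 ng/mL / 3.85 × 10⁶ = 1.75 × 10⁻⁴ ng/mL = 0.175 ng/L.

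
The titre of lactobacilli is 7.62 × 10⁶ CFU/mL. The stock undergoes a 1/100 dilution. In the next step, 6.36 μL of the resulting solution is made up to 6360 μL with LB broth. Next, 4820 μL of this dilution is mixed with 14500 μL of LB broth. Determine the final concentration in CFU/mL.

Overall dilution factor = 100 × 1000 × 4.008 = 4.01 × 10⁵.
7.62 × 10⁶ CFU/mL / 4.01 × 10⁵ = 19.0 CFU/mL.

19.0 CFU/mL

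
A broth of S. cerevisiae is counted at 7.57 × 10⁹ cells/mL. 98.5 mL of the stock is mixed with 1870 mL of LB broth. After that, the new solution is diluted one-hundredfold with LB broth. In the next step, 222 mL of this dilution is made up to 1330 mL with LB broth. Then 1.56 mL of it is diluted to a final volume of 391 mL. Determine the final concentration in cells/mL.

Overall dilution factor = 19.98 × 100 × 5.991 × 250.6 = 3.00 × 10⁶.
7.57 × 10⁹ cells/mL / 3.00 × 10⁶ = 2520 cells/mL.

2520 cells/mL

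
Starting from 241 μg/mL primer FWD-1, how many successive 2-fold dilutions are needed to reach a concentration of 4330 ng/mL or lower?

Need 2ⁿ ≥ 55.7, so n ≥ log(55.7)/log(2) = 5.80.
Minimum whole steps: n = 6.

6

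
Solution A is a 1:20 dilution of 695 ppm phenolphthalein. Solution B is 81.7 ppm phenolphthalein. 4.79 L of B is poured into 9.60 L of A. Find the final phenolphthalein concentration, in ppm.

50.4 ppm

C_A = 695 ppm / 20 = 34.8 ppm.
C_mix = (C_A·V_A + C_B·V_B)/(V_A + V_B) = (34.8×9.60 + 81.7×4.79) / 14.39 = 50.4 ppm.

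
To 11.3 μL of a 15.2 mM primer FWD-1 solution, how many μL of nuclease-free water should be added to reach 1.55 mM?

V₂ = C₁V₁/C₂ = 15.2 × 11.3 / 1.55 = 111 μL.
Diluent to add = V₂ − V₁ = 111 − 11.3 = 99.5 μL.

99.5 μL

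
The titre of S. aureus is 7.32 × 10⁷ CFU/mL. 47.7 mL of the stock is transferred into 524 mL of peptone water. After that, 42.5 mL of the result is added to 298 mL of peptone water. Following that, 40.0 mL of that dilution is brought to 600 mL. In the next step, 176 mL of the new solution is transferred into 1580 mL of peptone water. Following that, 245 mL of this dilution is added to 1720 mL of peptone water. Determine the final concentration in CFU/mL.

Overall dilution factor = 11.99 × 8.012 × 15 × 9.977 × 8.020 = 1.15 × 10⁵.
7.32 × 10⁷ CFU/mL / 1.15 × 10⁵ = 635 CFU/mL.

635 CFU/mL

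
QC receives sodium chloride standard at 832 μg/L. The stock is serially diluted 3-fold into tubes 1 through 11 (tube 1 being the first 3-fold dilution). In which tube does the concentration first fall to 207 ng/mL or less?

tube 2

Tube n has concentration 832 μg/L / 3ⁿ.
Need 3ⁿ ≥ 832 μg/L / 207 ng/mL = 4.02, so n ≥ 1.27.
First such tube: n = 2.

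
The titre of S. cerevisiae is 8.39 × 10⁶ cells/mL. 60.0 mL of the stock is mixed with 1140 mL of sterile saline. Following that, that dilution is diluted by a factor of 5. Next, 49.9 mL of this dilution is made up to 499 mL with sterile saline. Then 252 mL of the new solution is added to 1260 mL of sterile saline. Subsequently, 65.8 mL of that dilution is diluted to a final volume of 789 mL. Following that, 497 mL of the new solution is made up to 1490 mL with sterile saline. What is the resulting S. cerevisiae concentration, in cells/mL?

Overall dilution factor = 20 × 5 × 10 × 6 × 11.99 × 2.998 = 2.16 × 10⁵.
8.39 × 10⁶ cells/mL / 2.16 × 10⁵ = 38.9 cells/mL.

38.9 cells/mL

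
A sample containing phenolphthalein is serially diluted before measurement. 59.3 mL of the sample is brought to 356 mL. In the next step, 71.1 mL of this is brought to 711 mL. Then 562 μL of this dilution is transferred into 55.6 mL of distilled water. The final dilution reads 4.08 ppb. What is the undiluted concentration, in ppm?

Overall dilution factor = 6.003 × 10 × 99.93 = 5999.
Original = 4.08 ppb × 5999 = 2.45 × 10⁴ ppb = 24.5 ppm.

24.5 ppm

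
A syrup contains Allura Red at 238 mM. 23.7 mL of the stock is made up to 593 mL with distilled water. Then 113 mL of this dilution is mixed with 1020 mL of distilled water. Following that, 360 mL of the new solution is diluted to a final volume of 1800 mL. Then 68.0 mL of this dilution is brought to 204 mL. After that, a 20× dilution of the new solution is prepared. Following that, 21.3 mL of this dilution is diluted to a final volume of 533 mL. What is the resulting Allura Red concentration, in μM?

0.126 μM

Overall dilution factor = 25.02 × 10.03 × 5 × 3 × 20 × 25.02 = 1.88 × 10⁶.
238 mM / 1.88 × 10⁶ = 1.26 × 10⁻⁴ mM = 0.126 μM.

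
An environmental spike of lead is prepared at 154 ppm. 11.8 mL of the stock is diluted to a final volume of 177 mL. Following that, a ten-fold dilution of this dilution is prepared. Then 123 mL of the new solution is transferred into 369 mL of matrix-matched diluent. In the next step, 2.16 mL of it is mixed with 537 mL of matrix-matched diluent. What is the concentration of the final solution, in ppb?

1.03 ppb

Overall dilution factor = 15 × 10 × 4 × 249.6 = 1.50 × 10⁵.
154 ppm / 1.50 × 10⁵ = 1.03 × 10⁻³ ppm = 1.03 ppb.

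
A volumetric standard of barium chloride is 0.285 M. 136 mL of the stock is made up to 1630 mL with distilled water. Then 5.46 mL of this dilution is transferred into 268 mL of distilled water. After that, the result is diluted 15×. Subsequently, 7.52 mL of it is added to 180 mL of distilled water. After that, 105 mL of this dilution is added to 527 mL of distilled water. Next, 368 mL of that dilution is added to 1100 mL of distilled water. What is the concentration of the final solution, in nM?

Overall dilution factor = 11.99 × 50.08 × 15 × 24.94 × 6.019 × 3.989 = 5.39 × 10⁶.
0.285 M / 5.39 × 10⁶ = 5.29 × 10⁻⁸ M = 52.9 nM.

52.9 nM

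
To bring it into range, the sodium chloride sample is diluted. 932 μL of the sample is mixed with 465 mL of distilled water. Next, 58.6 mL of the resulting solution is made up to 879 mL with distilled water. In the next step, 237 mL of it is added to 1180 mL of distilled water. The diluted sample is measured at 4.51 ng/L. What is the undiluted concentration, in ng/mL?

202 ng/mL

Overall dilution factor = 499.9 × 15 × 5.979 = 4.48 × 10⁴.
Original = 4.51 ng/L × 4.48 × 10⁴ = 2.02 × 10⁵ ng/L = 202 ng/mL.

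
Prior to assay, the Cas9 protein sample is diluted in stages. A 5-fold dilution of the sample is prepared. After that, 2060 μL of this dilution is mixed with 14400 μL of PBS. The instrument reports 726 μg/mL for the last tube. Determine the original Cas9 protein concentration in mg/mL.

29.0 mg/mL

Overall dilution factor = 5 × 7.990 = 40.0.
Original = 726 μg/mL × 40.0 = 2.90 × 10⁴ μg/mL = 29.0 mg/mL.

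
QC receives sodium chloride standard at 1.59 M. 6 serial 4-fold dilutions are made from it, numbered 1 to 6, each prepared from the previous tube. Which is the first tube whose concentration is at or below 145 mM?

Tube n has concentration 1.59 M / 4ⁿ.
Need 4ⁿ ≥ 1.59 M / 145 mM = 11.0, so n ≥ 1.73.
First such tube: n = 2.

tube 2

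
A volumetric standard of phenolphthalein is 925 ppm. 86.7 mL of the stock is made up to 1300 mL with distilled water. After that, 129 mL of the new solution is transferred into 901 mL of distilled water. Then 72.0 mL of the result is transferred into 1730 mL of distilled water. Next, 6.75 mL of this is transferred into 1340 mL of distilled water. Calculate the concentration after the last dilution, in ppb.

1.55 ppb

Overall dilution factor = 14.99 × 7.984 × 25.03 × 199.5 = 5.98 × 10⁵.
925 ppm / 5.98 × 10⁵ = 1.55 × 10⁻³ ppm = 1.55 ppb.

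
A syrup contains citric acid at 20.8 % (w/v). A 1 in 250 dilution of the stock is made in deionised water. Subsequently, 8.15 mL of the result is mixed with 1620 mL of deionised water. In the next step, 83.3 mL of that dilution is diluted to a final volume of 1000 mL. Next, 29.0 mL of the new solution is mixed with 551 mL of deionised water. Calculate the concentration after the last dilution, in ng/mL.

17.3 ng/mL

Overall dilution factor = 250 × 199.8 × 12.00 × 20 = 1.20 × 10⁷.
20.8 % (w/v) / 1.20 × 10⁷ = 1.73 × 10⁻⁶ % (w/v) = 17.3 ng/mL.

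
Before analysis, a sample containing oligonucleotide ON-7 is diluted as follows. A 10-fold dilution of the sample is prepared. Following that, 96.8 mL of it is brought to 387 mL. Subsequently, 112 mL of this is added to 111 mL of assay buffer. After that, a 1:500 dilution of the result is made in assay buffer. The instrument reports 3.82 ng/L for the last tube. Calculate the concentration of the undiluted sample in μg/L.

152 μg/L

Overall dilution factor = 10 × 3.998 × 1.991 × 500 = 3.98 × 10⁴.
Original = 3.82 ng/L × 3.98 × 10⁴ = 1.52 × 10⁵ ng/L = 152 μg/L.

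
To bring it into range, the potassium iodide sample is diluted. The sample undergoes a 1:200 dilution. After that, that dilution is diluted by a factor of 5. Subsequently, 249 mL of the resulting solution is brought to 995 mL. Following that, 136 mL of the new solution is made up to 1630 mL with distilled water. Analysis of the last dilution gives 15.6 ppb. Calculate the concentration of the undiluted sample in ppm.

Overall dilution factor = 200 × 5 × 3.996 × 11.99 = 4.79 × 10⁴.
Original = 15.6 ppb × 4.79 × 10⁴ = 7.47 × 10⁵ ppb = 747 ppm.

747 ppm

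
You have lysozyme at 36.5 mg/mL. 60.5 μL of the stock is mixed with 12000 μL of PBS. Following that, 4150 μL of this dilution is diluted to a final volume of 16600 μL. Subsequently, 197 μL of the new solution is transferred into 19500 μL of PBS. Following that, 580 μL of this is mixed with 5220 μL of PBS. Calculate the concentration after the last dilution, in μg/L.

45.8 μg/L

Overall dilution factor = 199.3 × 4 × 99.98 × 10 = 7.97 × 10⁵.
36.5 mg/mL / 7.97 × 10⁵ = 4.58 × 10⁻⁵ mg/mL = 45.8 μg/L.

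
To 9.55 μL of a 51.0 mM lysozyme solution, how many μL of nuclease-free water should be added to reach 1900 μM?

247 μL

1900 μM = 1.90 mM.
V₂ = C₁V₁/C₂ = 51.0 × 9.55 / 1.90 = 256 μL.
Diluent to add = V₂ − V₁ = 256 − 9.55 = 247 μL.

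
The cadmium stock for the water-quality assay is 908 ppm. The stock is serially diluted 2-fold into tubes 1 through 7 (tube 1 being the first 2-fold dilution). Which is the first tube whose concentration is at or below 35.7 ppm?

Tube n has concentration 908 ppm / 2ⁿ.
Need 2ⁿ ≥ 908 ppm / 35.7 ppm = 25.4, so n ≥ 4.67.
First such tube: n = 5.

tube 5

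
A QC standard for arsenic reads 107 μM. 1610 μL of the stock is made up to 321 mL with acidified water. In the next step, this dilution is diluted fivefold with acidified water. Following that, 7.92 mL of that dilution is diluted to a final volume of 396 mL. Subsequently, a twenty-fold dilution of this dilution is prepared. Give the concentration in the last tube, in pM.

Overall dilution factor = 199.4 × 5 × 50 × 20 = 9.97 × 10⁵.
107 μM / 9.97 × 10⁵ = 1.07 × 10⁻⁴ μM = 107 pM.

107 pM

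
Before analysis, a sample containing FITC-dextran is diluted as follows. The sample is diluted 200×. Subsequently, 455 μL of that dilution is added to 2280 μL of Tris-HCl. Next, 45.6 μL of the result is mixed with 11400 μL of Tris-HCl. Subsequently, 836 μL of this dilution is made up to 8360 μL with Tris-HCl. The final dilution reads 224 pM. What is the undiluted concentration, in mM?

0.676 mM

Overall dilution factor = 200 × 6.011 × 251 × 10 = 3.02 × 10⁶.
Original = 224 pM × 3.02 × 10⁶ = 6.76 × 10⁸ pM = 0.676 mM.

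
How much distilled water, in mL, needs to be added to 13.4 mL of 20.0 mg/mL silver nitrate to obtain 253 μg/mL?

1050 mL

253 μg/mL = 0.253 mg/mL.
V₂ = C₁V₁/C₂ = 20.0 × 13.4 / 0.253 = 1059 mL.
Diluent to add = V₂ − V₁ = 1059 − 13.4 = 1050 mL.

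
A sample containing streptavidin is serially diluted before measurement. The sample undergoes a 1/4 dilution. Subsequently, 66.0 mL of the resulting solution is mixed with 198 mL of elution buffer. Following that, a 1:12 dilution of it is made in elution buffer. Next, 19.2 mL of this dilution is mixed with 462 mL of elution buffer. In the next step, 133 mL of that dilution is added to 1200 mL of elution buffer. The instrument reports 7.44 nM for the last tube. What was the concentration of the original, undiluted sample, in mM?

0.359 mM

Overall dilution factor = 4 × 4 × 12 × 25.06 × 10.02 = 4.82 × 10⁴.
Original = 7.44 nM × 4.82 × 10⁴ = 3.59 × 10⁵ nM = 0.359 mM.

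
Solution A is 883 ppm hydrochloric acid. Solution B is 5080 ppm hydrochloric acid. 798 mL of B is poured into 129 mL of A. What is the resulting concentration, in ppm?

4500 ppm

C_mix = (C_A·V_A + C_B·V_B)/(V_A + V_B) = (883×129 + 5080×798) / 927.0 = 4496 ppm.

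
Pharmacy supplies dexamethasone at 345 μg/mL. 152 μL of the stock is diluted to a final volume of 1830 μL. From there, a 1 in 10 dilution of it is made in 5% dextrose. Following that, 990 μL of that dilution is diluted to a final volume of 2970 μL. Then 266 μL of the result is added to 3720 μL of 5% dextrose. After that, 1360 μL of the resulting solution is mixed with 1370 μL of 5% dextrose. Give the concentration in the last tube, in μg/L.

Overall dilution factor = 12.04 × 10 × 3 × 14.98 × 2.007 = 1.09 × 10⁴.
345 μg/mL / 1.09 × 10⁴ = 0.0318 μg/mL = 31.8 μg/L.

31.8 μg/L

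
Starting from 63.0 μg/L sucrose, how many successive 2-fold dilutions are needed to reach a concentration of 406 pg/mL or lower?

8

Need 2ⁿ ≥ 155, so n ≥ log(155)/log(2) = 7.28.
Minimum whole steps: n = 8.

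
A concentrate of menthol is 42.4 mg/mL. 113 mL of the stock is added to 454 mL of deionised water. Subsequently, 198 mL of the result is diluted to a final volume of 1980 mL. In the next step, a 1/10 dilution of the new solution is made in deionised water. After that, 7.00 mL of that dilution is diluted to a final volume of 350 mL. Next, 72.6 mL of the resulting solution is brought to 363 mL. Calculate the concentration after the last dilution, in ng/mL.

338 ng/mL

Overall dilution factor = 5.018 × 10 × 10 × 50 × 5 = 1.25 × 10⁵.
42.4 mg/mL / 1.25 × 10⁵ = 3.38 × 10⁻⁴ mg/mL = 338 ng/mL.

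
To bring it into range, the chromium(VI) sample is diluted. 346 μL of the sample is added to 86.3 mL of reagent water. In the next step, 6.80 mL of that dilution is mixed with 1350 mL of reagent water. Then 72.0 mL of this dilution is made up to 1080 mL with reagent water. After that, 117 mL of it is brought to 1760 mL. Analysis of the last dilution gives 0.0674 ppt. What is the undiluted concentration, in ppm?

0.760 ppm

Overall dilution factor = 250.4 × 199.5 × 15 × 15.04 = 1.13 × 10⁷.
Original = 0.0674 ppt × 1.13 × 10⁷ = 7.60 × 10⁵ ppt = 0.760 ppm.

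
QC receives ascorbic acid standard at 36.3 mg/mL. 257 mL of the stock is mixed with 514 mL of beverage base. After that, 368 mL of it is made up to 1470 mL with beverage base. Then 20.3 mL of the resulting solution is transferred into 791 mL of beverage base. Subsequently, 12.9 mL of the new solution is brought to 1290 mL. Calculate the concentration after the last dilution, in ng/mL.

Overall dilution factor = 3 × 3.995 × 39.97 × 100 = 4.79 × 10⁴.
36.3 mg/mL / 4.79 × 10⁴ = 7.58 × 10⁻⁴ mg/mL = 758 ng/mL.

758 ng/mL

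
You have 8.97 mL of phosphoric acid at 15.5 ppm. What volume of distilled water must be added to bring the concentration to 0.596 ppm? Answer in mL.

V₂ = C₁V₁/C₂ = 15.5 × 8.97 / 0.596 = 233 mL.
Diluent to add = V₂ − V₁ = 233 − 8.97 = 224 mL.

224 mL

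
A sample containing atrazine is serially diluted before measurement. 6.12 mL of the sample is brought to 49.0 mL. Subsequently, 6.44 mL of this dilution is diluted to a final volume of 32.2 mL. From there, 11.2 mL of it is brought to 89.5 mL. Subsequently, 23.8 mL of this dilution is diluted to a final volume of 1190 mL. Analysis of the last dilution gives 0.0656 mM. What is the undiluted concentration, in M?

1.05 M

Overall dilution factor = 8.007 × 5 × 7.991 × 50 = 1.60 × 10⁴.
Original = 0.0656 mM × 1.60 × 10⁴ = 1049 mM = 1.05 M.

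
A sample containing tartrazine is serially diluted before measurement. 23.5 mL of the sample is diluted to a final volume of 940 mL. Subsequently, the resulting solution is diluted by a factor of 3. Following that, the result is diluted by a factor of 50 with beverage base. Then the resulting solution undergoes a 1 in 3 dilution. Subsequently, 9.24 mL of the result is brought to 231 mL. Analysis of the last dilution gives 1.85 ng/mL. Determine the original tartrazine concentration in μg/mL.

832 μg/mL

Overall dilution factor = 40 × 3 × 50 × 3 × 25 = 4.50 × 10⁵.
Original = 1.85 ng/mL × 4.50 × 10⁵ = 8.32 × 10⁵ ng/mL = 832 μg/mL.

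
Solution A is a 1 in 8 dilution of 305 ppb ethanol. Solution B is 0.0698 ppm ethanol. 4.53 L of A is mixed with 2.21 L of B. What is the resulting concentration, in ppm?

0.0485 ppm

C_A = 305 ppb / 8 = 38.1 ppb.
C_B = 0.0698 ppm = 69.8 ppb.
C_mix = (C_A·V_A + C_B·V_B)/(V_A + V_B) = (38.1×4.53 + 69.8×2.21) / 6.740 = 48.5 ppb = 0.0485 ppm.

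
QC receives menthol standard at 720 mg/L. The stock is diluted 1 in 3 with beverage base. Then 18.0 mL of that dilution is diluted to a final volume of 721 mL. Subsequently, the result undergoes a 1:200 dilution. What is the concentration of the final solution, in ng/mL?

Overall dilution factor = 3 × 40.06 × 200 = 2.40 × 10⁴.
720 mg/L / 2.40 × 10⁴ = 0.0300 mg/L = 30.0 ng/mL.

30.0 ng/mL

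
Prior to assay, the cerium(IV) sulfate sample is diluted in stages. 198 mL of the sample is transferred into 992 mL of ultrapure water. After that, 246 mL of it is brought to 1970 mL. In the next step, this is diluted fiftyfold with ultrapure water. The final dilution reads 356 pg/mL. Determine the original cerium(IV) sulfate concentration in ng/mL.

Overall dilution factor = 6.010 × 8.008 × 50 = 2406.
Original = 356 pg/mL × 2406 = 8.57 × 10⁵ pg/mL = 857 ng/mL.

857 ng/mL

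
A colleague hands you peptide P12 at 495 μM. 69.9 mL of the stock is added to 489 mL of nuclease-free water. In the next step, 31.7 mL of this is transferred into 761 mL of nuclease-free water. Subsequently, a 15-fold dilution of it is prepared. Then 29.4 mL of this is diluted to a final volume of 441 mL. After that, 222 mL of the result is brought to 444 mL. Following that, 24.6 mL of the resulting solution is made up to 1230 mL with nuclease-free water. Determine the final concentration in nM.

Overall dilution factor = 7.996 × 25.01 × 15 × 15 × 2 × 50 = 4.50 × 10⁶.
495 μM / 4.50 × 10⁶ = 1.10 × 10⁻⁴ μM = 0.110 nM.

0.110 nM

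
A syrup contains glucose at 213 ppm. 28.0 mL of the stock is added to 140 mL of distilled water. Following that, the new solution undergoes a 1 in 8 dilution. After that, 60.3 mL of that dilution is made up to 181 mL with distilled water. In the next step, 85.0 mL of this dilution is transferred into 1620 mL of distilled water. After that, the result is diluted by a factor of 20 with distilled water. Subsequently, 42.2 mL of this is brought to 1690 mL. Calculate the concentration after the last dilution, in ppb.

Overall dilution factor = 6 × 8 × 3.002 × 20.06 × 20 × 40.05 = 2.31 × 10⁶.
213 ppm / 2.31 × 10⁶ = 9.20 × 10⁻⁵ ppm = 0.0920 ppb.

0.0920 ppb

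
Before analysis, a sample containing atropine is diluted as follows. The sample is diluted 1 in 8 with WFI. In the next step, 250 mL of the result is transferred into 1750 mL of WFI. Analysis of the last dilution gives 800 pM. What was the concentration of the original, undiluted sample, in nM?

51.2 nM

Overall dilution factor = 8 × 8 = 64.0.
Original = 800 pM × 64.0 = 5.12 × 10⁴ pM = 51.2 nM.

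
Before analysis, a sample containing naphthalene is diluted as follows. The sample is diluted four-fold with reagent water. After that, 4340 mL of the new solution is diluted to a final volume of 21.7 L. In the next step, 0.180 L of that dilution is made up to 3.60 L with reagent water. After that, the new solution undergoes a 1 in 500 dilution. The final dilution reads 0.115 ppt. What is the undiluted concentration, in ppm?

Overall dilution factor = 4 × 5 × 20 × 500 = 2.00 × 10⁵.
Original = 0.115 ppt × 2.00 × 10⁵ = 2.30 × 10⁴ ppt = 0.0230 ppm.

0.0230 ppm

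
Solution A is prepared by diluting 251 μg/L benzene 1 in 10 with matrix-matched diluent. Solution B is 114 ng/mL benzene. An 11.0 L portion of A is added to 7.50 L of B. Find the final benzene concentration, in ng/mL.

C_A = 251 μg/L / 10 = 25.1 μg/L.
C_B = 114 ng/mL = 114 μg/L.
C_mix = (C_A·V_A + C_B·V_B)/(V_A + V_B) = (25.1×11.0 + 114×7.50) / 18.50 = 61.1 μg/L = 61.1 ng/mL.

61.1 ng/mL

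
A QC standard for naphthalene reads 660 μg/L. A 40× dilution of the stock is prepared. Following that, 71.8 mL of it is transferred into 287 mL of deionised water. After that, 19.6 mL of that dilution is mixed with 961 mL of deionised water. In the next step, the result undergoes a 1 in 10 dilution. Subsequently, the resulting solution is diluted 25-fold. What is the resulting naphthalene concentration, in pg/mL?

0.264 pg/mL

Overall dilution factor = 40 × 4.997 × 50.03 × 10 × 25 = 2.50 × 10⁶.
660 μg/L / 2.50 × 10⁶ = 2.64 × 10⁻⁴ μg/L = 0.264 pg/mL.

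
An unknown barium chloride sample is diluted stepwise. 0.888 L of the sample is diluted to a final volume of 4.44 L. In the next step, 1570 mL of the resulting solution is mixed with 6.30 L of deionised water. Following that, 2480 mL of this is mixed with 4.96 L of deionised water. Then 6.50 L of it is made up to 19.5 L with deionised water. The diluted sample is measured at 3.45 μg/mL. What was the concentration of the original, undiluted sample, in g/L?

Overall dilution factor = 5 × 5.013 × 3 × 3 = 226.
Original = 3.45 μg/mL × 226 = 778 μg/mL = 0.778 g/L.

0.778 g/L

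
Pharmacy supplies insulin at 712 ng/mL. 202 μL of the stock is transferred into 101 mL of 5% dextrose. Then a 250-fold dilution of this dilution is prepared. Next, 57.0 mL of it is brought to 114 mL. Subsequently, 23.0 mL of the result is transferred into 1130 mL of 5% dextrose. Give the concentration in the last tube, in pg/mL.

0.0567 pg/mL

Overall dilution factor = 501 × 250 × 2 × 50.13 = 1.26 × 10⁷.
712 ng/mL / 1.26 × 10⁷ = 5.67 × 10⁻⁵ ng/mL = 0.0567 pg/mL.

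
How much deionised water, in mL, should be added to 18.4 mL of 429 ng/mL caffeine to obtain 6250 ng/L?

1240 mL

6250 ng/L = 6.25 ng/mL.
V₂ = C₁V₁/C₂ = 429 × 18.4 / 6.25 = 1263 mL.
Diluent to add = V₂ − V₁ = 1263 − 18.4 = 1240 mL.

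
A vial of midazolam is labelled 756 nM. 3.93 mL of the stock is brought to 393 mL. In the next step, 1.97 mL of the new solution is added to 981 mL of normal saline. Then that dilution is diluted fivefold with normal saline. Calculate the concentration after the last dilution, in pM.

3.03 pM

Overall dilution factor = 100 × 499.0 × 5 = 2.49 × 10⁵.
756 nM / 2.49 × 10⁵ = 3.03 × 10⁻³ nM = 3.03 pM.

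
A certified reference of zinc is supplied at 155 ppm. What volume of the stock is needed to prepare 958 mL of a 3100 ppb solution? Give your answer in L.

3100 ppb = 3.10 ppm.
V₁ = C₂V₂/C₁ = 3.10 × 958 / 155 = 19.2 mL = 0.0192 L.

0.0192 L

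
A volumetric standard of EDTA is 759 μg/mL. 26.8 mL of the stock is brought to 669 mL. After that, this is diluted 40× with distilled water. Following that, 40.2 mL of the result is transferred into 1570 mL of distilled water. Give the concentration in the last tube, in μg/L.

19.0 μg/L

Overall dilution factor = 24.96 × 40 × 40.05 = 4.00 × 10⁴.
759 μg/mL / 4.00 × 10⁴ = 0.0190 μg/mL = 19.0 μg/L.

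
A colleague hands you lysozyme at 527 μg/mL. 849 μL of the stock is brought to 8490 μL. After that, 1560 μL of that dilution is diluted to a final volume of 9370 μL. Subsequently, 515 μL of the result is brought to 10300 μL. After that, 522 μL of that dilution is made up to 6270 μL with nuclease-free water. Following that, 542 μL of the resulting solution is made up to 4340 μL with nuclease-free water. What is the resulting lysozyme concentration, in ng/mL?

Overall dilution factor = 10 × 6.006 × 20 × 12.01 × 8.007 = 1.16 × 10⁵.
527 μg/mL / 1.16 × 10⁵ = 4.56 × 10⁻³ μg/mL = 4.56 ng/mL.

4.56 ng/mL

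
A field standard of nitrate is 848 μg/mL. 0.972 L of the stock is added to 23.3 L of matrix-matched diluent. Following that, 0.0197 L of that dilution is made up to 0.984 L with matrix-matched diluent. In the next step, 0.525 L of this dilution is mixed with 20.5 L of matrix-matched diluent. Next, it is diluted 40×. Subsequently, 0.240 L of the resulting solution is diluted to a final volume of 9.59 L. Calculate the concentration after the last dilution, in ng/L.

10.6 ng/L

Overall dilution factor = 24.97 × 49.95 × 40.05 × 40 × 39.96 = 7.98 × 10⁷.
848 μg/mL / 7.98 × 10⁷ = 1.06 × 10⁻⁵ μg/mL = 10.6 ng/L.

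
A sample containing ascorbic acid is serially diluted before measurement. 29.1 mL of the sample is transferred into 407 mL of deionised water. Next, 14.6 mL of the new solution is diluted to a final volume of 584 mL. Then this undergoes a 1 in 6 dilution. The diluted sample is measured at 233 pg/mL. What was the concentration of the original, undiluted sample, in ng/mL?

838 ng/mL

Overall dilution factor = 14.99 × 40 × 6 = 3597.
Original = 233 pg/mL × 3597 = 8.38 × 10⁵ pg/mL = 838 ng/mL.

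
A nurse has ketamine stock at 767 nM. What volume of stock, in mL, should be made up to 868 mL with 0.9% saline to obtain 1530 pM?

1530 pM = 1.53 nM.
V₁ = C₂V₂/C₁ = 1.53 × 868 / 767 = 1.73 mL.

1.73 mL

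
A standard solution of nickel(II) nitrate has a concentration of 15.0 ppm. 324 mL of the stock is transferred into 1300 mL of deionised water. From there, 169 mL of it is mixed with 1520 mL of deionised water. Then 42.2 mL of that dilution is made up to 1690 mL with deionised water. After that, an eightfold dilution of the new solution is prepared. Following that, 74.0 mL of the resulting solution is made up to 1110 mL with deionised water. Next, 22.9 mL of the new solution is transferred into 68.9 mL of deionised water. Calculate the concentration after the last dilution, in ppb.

0.0155 ppb

Overall dilution factor = 5.012 × 9.994 × 40.05 × 8 × 15 × 4.009 = 9.65 × 10⁵.
15.0 ppm / 9.65 × 10⁵ = 1.55 × 10⁻⁵ ppm = 0.0155 ppb.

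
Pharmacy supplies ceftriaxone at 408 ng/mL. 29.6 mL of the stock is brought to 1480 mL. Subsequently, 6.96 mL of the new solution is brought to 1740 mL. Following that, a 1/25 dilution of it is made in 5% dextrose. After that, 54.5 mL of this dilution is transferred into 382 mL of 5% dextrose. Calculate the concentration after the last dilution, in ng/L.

Overall dilution factor = 50 × 250 × 25 × 8.009 = 2.50 × 10⁶.
408 ng/mL / 2.50 × 10⁶ = 1.63 × 10⁻⁴ ng/mL = 0.163 ng/L.

0.163 ng/L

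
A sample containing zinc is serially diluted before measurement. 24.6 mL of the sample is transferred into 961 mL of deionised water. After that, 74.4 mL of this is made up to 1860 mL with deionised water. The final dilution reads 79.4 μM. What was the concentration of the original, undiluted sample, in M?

Overall dilution factor = 40.07 × 25 = 1002.
Original = 79.4 μM × 1002 = 7.95 × 10⁴ μM = 0.0795 M.

0.0795 M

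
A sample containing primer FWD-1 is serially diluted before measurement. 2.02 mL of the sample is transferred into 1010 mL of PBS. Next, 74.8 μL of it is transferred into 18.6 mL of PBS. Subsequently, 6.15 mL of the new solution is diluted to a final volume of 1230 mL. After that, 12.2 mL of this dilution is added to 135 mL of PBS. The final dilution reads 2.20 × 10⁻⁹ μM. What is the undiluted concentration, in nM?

664 nM

Overall dilution factor = 501 × 249.7 × 200 × 12.07 = 3.02 × 10⁸.
Original = 2.20 × 10⁻⁹ μM × 3.02 × 10⁸ = 0.664 μM = 664 nM.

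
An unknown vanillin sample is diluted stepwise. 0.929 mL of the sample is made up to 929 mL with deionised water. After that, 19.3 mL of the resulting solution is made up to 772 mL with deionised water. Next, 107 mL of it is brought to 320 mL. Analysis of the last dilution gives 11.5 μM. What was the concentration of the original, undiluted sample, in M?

1.38 M

Overall dilution factor = 1000 × 40 × 2.991 = 1.20 × 10⁵.
Original = 11.5 μM × 1.20 × 10⁵ = 1.38 × 10⁶ μM = 1.38 M.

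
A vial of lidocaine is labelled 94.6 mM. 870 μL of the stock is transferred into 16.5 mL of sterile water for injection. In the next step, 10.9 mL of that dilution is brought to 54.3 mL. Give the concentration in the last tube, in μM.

951 μM

Overall dilution factor = 19.97 × 4.982 = 99.5.
94.6 mM / 99.5 = 0.951 mM = 951 μM.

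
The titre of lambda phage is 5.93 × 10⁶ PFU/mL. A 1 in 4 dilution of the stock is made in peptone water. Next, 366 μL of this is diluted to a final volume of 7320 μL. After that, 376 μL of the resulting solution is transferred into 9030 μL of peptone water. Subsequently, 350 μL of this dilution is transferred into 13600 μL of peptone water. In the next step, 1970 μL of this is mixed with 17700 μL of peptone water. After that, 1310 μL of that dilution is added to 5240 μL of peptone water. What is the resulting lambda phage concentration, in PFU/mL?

1.49 PFU/mL

Overall dilution factor = 4 × 20 × 25.02 × 39.86 × 9.985 × 5 = 3.98 × 10⁶.
5.93 × 10⁶ PFU/mL / 3.98 × 10⁶ = 1.49 PFU/mL.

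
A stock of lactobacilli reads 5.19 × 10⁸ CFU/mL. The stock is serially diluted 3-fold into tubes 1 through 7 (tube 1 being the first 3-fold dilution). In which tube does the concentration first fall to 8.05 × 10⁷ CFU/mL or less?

tube 2

Tube n has concentration 5.19 × 10⁸ CFU/mL / 3ⁿ.
Need 3ⁿ ≥ 5.19 × 10⁸ CFU/mL / 8.05 × 10⁷ CFU/mL = 6.45, so n ≥ 1.70.
First such tube: n = 2.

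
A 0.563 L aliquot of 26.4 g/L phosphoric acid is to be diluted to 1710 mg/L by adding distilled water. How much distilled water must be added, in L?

1710 mg/L = 1.71 g/L.
V₂ = C₁V₁/C₂ = 26.4 × 0.563 / 1.71 = 8.69 L.
Diluent to add = V₂ − V₁ = 8.69 − 0.563 = 8.13 L.

8.13 L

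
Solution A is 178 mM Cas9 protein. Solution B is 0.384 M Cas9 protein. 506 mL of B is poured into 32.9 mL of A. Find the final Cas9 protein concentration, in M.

0.371 M

C_B = 0.384 M = 384 mM.
C_mix = (C_A·V_A + C_B·V_B)/(V_A + V_B) = (178×32.9 + 384×506) / 538.9 = 371 mM = 0.371 M.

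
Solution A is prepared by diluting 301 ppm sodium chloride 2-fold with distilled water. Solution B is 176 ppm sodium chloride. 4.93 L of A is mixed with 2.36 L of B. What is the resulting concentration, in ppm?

C_A = 301 ppm / 2 = 150 ppm.
C_mix = (C_A·V_A + C_B·V_B)/(V_A + V_B) = (150×4.93 + 176×2.36) / 7.290 = 159 ppm.

159 ppm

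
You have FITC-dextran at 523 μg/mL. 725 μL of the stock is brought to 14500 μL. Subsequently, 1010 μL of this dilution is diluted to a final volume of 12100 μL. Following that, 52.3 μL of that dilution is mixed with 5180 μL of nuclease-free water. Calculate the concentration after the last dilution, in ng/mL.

Overall dilution factor = 20 × 11.98 × 100.0 = 2.40 × 10⁴.
523 μg/mL / 2.40 × 10⁴ = 0.0218 μg/mL = 21.8 ng/mL.

21.8 ng/mL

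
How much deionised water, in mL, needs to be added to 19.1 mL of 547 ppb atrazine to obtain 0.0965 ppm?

0.0965 ppm = 96.5 ppb.
V₂ = C₁V₁/C₂ = 547 × 19.1 / 96.5 = 108 mL.
Diluent to add = V₂ − V₁ = 108 − 19.1 = 89.2 mL.

89.2 mL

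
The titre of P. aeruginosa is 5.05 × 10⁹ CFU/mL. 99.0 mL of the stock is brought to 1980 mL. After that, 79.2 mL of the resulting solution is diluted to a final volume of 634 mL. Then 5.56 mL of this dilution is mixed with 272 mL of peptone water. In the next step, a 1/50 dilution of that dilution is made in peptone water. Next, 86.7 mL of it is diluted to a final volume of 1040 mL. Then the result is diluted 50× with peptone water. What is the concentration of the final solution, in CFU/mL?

21.1 CFU/mL

Overall dilution factor = 20 × 8.005 × 49.92 × 50 × 12.00 × 50 = 2.40 × 10⁸.
5.05 × 10⁹ CFU/mL / 2.40 × 10⁸ = 21.1 CFU/mL.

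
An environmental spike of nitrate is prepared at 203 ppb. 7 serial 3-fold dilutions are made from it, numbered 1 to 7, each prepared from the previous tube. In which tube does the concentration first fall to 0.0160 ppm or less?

Tube n has concentration 203 ppb / 3ⁿ.
Need 3ⁿ ≥ 203 ppb / 0.0160 ppm = 12.7, so n ≥ 2.31.
First such tube: n = 3.

tube 3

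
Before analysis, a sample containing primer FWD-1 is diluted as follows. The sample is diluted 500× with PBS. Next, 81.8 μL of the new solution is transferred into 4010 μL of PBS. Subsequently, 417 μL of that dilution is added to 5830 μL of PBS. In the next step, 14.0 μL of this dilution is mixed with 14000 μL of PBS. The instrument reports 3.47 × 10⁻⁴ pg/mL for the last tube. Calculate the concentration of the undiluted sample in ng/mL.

130 ng/mL

Overall dilution factor = 500 × 50.02 × 14.98 × 1001 = 3.75 × 10⁸.
Original = 3.47 × 10⁻⁴ pg/mL × 3.75 × 10⁸ = 1.30 × 10⁵ pg/mL = 130 ng/mL.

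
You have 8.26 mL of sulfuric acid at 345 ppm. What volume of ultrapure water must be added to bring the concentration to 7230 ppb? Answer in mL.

386 mL

7230 ppb = 7.23 ppm.
V₂ = C₁V₁/C₂ = 345 × 8.26 / 7.23 = 394 mL.
Diluent to add = V₂ − V₁ = 394 − 8.26 = 386 mL.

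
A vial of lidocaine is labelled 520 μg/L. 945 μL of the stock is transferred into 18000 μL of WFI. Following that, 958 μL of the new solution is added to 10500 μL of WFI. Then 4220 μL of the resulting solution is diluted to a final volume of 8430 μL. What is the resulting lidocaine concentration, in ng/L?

Overall dilution factor = 20.05 × 11.96 × 1.998 = 479.
520 μg/L / 479 = 1.09 μg/L = 1090 ng/L.

1090 ng/L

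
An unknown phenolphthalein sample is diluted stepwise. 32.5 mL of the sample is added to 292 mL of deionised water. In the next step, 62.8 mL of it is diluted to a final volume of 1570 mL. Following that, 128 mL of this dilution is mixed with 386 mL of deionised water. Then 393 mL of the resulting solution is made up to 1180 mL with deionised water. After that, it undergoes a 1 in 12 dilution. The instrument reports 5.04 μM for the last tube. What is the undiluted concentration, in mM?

Overall dilution factor = 9.985 × 25 × 4.016 × 3.003 × 12 = 3.61 × 10⁴.
Original = 5.04 μM × 3.61 × 10⁴ = 1.82 × 10⁵ μM = 182 mM.

182 mM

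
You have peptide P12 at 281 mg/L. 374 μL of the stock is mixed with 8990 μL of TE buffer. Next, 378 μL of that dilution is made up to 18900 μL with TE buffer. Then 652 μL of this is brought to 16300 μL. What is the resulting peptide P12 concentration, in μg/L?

8.98 μg/L

Overall dilution factor = 25.04 × 50 × 25 = 3.13 × 10⁴.
281 mg/L / 3.13 × 10⁴ = 8.98 × 10⁻³ mg/L = 8.98 μg/L.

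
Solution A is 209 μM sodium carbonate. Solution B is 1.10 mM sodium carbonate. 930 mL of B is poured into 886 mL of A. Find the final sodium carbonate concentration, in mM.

0.665 mM

C_B = 1.10 mM = 1100 μM.
C_mix = (C_A·V_A + C_B·V_B)/(V_A + V_B) = (209×886 + 1100×930) / 1816 = 665 μM = 0.665 mM.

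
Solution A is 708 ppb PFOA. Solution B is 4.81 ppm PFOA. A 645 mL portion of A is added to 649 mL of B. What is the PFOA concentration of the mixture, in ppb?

C_B = 4.81 ppm = 4810 ppb.
C_mix = (C_A·V_A + C_B·V_B)/(V_A + V_B) = (708×645 + 4810×649) / 1294 = 2765 ppb.

2770 ppb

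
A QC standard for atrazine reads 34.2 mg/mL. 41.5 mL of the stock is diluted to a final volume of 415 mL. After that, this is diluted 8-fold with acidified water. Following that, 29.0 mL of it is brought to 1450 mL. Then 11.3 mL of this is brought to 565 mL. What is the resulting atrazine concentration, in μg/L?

Overall dilution factor = 10 × 8 × 50 × 50 = 2.00 × 10⁵.
34.2 mg/mL / 2.00 × 10⁵ = 1.71 × 10⁻⁴ mg/mL = 171 μg/L.

171 μg/L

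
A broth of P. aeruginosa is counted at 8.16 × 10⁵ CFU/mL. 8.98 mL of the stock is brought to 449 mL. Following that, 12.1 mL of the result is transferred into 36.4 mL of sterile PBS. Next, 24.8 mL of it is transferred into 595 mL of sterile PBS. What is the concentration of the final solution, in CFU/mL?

Overall dilution factor = 50 × 4.008 × 24.99 = 5009.
8.16 × 10⁵ CFU/mL / 5009 = 163 CFU/mL.

163 CFU/mL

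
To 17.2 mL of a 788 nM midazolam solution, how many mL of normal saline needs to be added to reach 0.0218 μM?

0.0218 μM = 21.8 nM.
V₂ = C₁V₁/C₂ = 788 × 17.2 / 21.8 = 622 mL.
Diluent to add = V₂ − V₁ = 622 − 17.2 = 605 mL.

605 mL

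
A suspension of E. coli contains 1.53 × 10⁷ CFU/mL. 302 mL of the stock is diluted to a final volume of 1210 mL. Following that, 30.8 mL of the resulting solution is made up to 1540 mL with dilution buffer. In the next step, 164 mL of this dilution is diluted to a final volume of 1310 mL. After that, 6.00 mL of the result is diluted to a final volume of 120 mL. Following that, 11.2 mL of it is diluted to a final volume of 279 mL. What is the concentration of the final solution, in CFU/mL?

19.2 CFU/mL

Overall dilution factor = 4.007 × 50 × 7.988 × 20 × 24.91 = 7.97 × 10⁵.
1.53 × 10⁷ CFU/mL / 7.97 × 10⁵ = 19.2 CFU/mL.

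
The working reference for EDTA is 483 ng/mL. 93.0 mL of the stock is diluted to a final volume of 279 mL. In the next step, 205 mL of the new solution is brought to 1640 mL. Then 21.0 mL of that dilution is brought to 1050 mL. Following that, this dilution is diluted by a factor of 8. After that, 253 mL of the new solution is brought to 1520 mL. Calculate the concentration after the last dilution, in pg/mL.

8.37 pg/mL

Overall dilution factor = 3 × 8 × 50 × 8 × 6.008 = 5.77 × 10⁴.
483 ng/mL / 5.77 × 10⁴ = 8.37 × 10⁻³ ng/mL = 8.37 pg/mL.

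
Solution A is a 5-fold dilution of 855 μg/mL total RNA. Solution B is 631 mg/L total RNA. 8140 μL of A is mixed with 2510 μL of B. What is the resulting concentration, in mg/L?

C_A = 855 μg/mL / 5 = 171 μg/mL.
C_B = 631 mg/L = 631 μg/mL.
C_mix = (C_A·V_A + C_B·V_B)/(V_A + V_B) = (171×8140 + 631×2510) / 10650 = 279 μg/mL = 279 mg/L.

279 mg/L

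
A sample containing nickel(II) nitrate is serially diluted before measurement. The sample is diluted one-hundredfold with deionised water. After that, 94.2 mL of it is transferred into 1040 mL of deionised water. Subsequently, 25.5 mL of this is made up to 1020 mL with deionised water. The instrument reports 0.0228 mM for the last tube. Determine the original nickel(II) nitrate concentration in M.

Overall dilution factor = 100 × 12.04 × 40 = 4.82 × 10⁴.
Original = 0.0228 mM × 4.82 × 10⁴ = 1098 mM = 1.10 M.

1.10 M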